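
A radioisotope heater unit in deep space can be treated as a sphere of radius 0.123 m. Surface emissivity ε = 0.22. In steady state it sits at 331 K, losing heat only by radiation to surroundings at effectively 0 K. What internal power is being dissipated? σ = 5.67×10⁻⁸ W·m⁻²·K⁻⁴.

P ≈ 28.5 W

Steady state: P = εσA T⁴.
A = 4πr² = 0.1901 m²; T⁴ = (331)⁴ = 1.200×10¹⁰ K⁴.
P = 0.22 × 5.67×10⁻⁸ × 0.1901 × 1.200×10¹⁰.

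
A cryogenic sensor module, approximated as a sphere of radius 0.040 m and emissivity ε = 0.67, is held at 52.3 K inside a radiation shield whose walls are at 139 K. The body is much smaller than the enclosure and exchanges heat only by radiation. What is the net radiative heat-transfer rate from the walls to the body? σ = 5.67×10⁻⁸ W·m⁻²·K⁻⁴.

For a small grey body in a large enclosure: P_net = εσA(T_body⁴ − T_wall⁴).
A = 4πr² = 0.02011 m²; T_body⁴ − T_wall⁴ = 7.482×10⁶ − 3.733×10⁸ = -3.658×10⁸ K⁴.
|P_net| = 0.67·5.67×10⁻⁸·0.02011·3.658×10⁸.

P_net ≈ 0.279 W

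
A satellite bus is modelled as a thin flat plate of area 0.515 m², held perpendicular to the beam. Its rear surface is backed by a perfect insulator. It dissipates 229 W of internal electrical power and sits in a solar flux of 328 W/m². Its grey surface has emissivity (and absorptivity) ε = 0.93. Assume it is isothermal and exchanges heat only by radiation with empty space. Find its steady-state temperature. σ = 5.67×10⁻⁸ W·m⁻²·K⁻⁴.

T ≈ 345 K

At steady state, absorbed solar power + internal power = radiated power.
Absorbed: α·S·A_cross = 0.93·328·0.5150 = 157.1 W (cross-section A).
Total input = 157.1 + 229 = 386.1 W.
Radiated: εσ·A_surf·T⁴ with A_surf = A = 0.5150 m².
T⁴ = 386.1/(0.93·5.67×10⁻⁸·0.5150) = 1.422×10¹⁰ K⁴.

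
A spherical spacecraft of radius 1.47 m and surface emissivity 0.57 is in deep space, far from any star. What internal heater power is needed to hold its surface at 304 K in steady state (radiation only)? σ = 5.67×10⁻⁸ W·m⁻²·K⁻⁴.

P ≈ 7500 W

P = εσ·4πr²·T⁴.
4πr² = 27.15 m²; T⁴ = 8.541×10⁹ K⁴.
P = 0.57·5.67×10⁻⁸·27.15·8.541×10⁹.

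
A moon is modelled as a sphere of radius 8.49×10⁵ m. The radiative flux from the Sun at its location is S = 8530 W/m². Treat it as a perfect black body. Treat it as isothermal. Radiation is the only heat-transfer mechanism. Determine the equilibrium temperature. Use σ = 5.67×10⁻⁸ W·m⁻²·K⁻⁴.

At equilibrium, absorbed power = emitted power.
Absorbing cross-section = πr² = 2.264×10¹² m²; emitting surface = 4πr² = 9.058×10¹² m² (ratio 4).
S·A_cross = εσ·A_surf·T⁴  ⇒  T⁴ = S/(4σ).
T⁴ = 1.00·8530/(4·5.67×10⁻⁸) = 3.761×10¹⁰ K⁴.
T = (3.761×10¹⁰)^(1/4).

T ≈ 440 K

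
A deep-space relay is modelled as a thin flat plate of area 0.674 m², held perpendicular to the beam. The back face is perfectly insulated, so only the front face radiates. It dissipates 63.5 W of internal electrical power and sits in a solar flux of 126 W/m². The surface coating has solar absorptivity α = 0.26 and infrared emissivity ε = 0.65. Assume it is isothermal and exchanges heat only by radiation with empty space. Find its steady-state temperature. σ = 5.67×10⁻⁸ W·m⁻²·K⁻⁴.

T ≈ 242 K

At steady state, absorbed solar power + internal power = radiated power.
Absorbed: α·S·A_cross = 0.26·126·0.6740 = 22.08 W (cross-section A).
Total input = 22.08 + 63.5 = 85.58 W.
Radiated: εσ·A_surf·T⁴ with A_surf = A = 0.6740 m².
T⁴ = 85.58/(0.65·5.67×10⁻⁸·0.6740) = 3.445×10⁹ K⁴.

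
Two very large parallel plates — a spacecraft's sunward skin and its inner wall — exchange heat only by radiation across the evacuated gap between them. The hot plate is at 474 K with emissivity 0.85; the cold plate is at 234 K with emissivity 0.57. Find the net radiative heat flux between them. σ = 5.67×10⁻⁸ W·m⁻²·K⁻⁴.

q ≈ 1390 W/m²

For two infinite grey parallel plates, q = σ(T₁⁴ − T₂⁴)/(1/ε₁ + 1/ε₂ − 1).
T₁⁴ − T₂⁴ = 5.048×10¹⁰ − 2.998×10⁹ = 4.748×10¹⁰ K⁴.
1/ε₁ + 1/ε₂ − 1 = 1.176 + 1.754 − 1 = 1.931.
q = 5.67×10⁻⁸ × 4.748×10¹⁰ / 1.931.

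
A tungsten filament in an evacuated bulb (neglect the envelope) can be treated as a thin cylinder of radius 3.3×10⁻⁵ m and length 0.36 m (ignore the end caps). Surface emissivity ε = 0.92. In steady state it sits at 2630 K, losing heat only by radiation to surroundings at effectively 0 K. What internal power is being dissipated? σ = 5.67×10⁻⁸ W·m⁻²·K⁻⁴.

Steady state: P = εσA T⁴.
A = 2πrL = 7.464×10⁻⁵ m²; T⁴ = (2630)⁴ = 4.784×10¹³ K⁴.
P = 0.92 × 5.67×10⁻⁸ × 7.464×10⁻⁵ × 4.784×10¹³.

P ≈ 186 W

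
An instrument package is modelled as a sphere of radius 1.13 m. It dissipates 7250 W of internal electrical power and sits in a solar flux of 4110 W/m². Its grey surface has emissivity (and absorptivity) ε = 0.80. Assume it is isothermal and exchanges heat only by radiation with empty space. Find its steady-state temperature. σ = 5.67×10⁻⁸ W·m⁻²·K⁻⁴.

At steady state, absorbed solar power + internal power = radiated power.
Absorbed: α·S·A_cross = 0.80·4110·4.011 = 13190 W (cross-section πr²).
Total input = 13190 + 7250 = 20440 W.
Radiated: εσ·A_surf·T⁴ with A_surf = 4πr² = 16.05 m².
T⁴ = 20440/(0.80·5.67×10⁻⁸·16.05) = 2.808×10¹⁰ K⁴.

T ≈ 409 K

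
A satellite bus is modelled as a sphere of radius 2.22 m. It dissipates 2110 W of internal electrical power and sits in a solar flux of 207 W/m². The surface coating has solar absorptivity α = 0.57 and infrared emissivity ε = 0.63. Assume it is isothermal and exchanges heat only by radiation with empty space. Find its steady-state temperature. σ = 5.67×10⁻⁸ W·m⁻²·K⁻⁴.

At steady state, absorbed solar power + internal power = radiated power.
Absorbed: α·S·A_cross = 0.57·207·15.48 = 1827 W (cross-section πr²).
Total input = 1827 + 2110 = 3937 W.
Radiated: εσ·A_surf·T⁴ with A_surf = 4πr² = 61.93 m².
T⁴ = 3937/(0.63·5.67×10⁻⁸·61.93) = 1.780×10⁹ K⁴.

T ≈ 205 K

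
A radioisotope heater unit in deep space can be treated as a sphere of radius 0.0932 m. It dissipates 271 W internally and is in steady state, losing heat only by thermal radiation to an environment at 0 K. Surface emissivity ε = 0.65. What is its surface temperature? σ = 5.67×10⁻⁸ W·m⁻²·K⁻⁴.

T ≈ 509 K

Steady state: internal power = radiated power, P = εσA T⁴.
Radiating area A = 4πr² = 0.1092 m².
T⁴ = P/(εσA) = 271/(0.65·5.67×10⁻⁸·0.1092) = 6.736×10¹⁰ K⁴.
T = (6.736×10¹⁰)^(1/4).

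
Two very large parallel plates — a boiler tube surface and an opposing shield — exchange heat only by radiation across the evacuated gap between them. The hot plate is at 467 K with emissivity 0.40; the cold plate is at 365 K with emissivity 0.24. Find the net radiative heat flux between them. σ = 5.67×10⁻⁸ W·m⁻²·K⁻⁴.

For two infinite grey parallel plates, q = σ(T₁⁴ − T₂⁴)/(1/ε₁ + 1/ε₂ − 1).
T₁⁴ − T₂⁴ = 4.756×10¹⁰ − 1.775×10¹⁰ = 2.981×10¹⁰ K⁴.
1/ε₁ + 1/ε₂ − 1 = 2.500 + 4.167 − 1 = 5.667.
q = 5.67×10⁻⁸ × 2.981×10¹⁰ / 5.667.

q ≈ 298 W/m²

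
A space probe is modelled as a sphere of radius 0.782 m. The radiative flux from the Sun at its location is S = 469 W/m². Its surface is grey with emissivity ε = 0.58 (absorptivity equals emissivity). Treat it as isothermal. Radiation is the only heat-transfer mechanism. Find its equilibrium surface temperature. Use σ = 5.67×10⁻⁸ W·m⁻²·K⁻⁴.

T ≈ 213 K

At equilibrium, absorbed power = emitted power.
Absorbing cross-section = πr² = 1.921 m²; emitting surface = 4πr² = 7.685 m² (ratio 4).
εS·A_cross = εσ·A_surf·T⁴  ⇒  T⁴ = S/(4σ)   (ε cancels).
T⁴ = 469/(4·5.67×10⁻⁸) = 2.068×10⁹ K⁴.
T = (2.068×10⁹)^(1/4).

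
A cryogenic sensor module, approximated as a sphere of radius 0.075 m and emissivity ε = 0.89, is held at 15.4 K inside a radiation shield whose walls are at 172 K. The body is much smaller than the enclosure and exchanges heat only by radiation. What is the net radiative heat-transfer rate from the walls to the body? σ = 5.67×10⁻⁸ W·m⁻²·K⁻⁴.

For a small grey body in a large enclosure: P_net = εσA(T_body⁴ − T_wall⁴).
A = 4πr² = 0.07069 m²; T_body⁴ − T_wall⁴ = 56240 − 8.752×10⁸ = -8.752×10⁸ K⁴.
|P_net| = 0.89·5.67×10⁻⁸·0.07069·8.752×10⁸.

P_net ≈ 3.12 W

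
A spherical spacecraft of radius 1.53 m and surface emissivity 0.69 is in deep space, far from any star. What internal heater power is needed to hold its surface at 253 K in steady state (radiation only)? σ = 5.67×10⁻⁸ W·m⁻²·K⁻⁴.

P ≈ 4720 W

P = εσ·4πr²·T⁴.
4πr² = 29.42 m²; T⁴ = 4.097×10⁹ K⁴.
P = 0.69·5.67×10⁻⁸·29.42·4.097×10⁹.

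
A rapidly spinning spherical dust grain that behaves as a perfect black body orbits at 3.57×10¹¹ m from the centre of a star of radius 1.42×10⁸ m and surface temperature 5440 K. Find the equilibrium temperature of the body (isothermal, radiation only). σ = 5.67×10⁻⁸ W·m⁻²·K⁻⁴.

T ≈ 76.7 K

The star's surface emits σT_*⁴; at distance d the flux is S = σT_*⁴(R_*/d)².
S = 5.67×10⁻⁸·(5440)⁴·(1.42×10⁸/3.57×10¹¹)² = 7.856 W/m².
For an isothermal sphere T⁴ = (1−a)S/(4σ) = 3.464×10⁷ K⁴.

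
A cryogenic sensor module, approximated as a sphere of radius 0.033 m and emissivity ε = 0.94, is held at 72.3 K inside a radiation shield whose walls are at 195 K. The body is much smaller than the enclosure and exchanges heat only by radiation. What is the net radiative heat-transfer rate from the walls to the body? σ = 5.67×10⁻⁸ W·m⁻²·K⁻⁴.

For a small grey body in a large enclosure: P_net = εσA(T_body⁴ − T_wall⁴).
A = 4πr² = 0.01368 m²; T_body⁴ − T_wall⁴ = 2.732×10⁷ − 1.446×10⁹ = -1.419×10⁹ K⁴.
|P_net| = 0.94·5.67×10⁻⁸·0.01368·1.419×10⁹.

P_net ≈ 1.03 W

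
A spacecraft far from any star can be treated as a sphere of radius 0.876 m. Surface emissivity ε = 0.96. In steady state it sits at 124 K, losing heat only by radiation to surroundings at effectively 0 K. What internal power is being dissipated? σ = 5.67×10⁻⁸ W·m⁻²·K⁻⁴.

Steady state: P = εσA T⁴.
A = 4πr² = 9.643 m²; T⁴ = (124)⁴ = 2.364×10⁸ K⁴.
P = 0.96 × 5.67×10⁻⁸ × 9.643 × 2.364×10⁸.

P ≈ 124 W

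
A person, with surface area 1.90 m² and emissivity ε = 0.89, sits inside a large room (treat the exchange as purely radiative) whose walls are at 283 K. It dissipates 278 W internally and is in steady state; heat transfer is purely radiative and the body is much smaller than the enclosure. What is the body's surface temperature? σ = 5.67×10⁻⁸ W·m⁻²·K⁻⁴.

For a small grey body in a large enclosure, net radiated power = εσA(T⁴ − T_w⁴).
Steady state: P = εσA(T⁴ − T_w⁴) with A = 1.90 m².
T⁴ = P/(εσA) + T_w⁴ = 278/(0.89·5.67×10⁻⁸·1.900) + (283)⁴
    = 2.899×10⁹ + 6.414×10⁹ = 9.314×10⁹ K⁴.

T ≈ 311 K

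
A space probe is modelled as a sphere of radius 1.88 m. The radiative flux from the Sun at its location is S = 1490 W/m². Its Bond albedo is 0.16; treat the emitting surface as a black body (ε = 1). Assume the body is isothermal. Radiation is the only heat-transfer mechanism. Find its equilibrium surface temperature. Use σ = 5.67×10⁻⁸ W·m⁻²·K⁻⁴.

At equilibrium, absorbed power = emitted power.
Absorbing cross-section = πr² = 11.10 m²; emitting surface = 4πr² = 44.41 m² (ratio 4).
(1−a)S·A_cross = εσ·A_surf·T⁴  ⇒  T⁴ = (1−a)S/(4σ).
T⁴ = 0.840·1490/(4·5.67×10⁻⁸) = 5.519×10⁹ K⁴.
T = (5.519×10⁹)^(1/4).

T ≈ 273 K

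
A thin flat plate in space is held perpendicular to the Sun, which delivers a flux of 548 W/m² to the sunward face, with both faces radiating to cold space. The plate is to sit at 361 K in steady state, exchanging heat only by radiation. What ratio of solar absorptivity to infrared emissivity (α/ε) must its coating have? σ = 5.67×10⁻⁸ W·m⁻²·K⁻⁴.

α/ε ≈ 3.51

Balance: αS·A = εσ·2A·T⁴ ⇒ α/ε = 2σT⁴/S.
α/ε = 2·5.67×10⁻⁸·(361)⁴/548 = 2·5.67×10⁻⁸·1.698×10¹⁰/548.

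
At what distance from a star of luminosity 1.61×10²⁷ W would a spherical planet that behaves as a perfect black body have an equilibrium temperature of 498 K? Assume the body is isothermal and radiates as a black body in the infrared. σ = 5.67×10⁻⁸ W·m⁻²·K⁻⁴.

For an isothermal black-emitting sphere, (1−a)S·πr² = σ·4πr²·T⁴ ⇒ S = 4σT⁴/(1−a).
S = 4·5.67×10⁻⁸·(498)⁴/1.00 = 13950 W/m².
Flux falls as S = L/(4πd²), so d = √(L/(4πS)) = √(1.61×10²⁷/(4π·13950)).

d ≈ 9.58×10¹⁰ m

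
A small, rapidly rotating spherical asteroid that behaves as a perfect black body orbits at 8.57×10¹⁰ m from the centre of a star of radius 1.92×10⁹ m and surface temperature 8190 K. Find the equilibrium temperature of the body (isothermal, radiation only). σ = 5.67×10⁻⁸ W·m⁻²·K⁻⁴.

The star's surface emits σT_*⁴; at distance d the flux is S = σT_*⁴(R_*/d)².
S = 5.67×10⁻⁸·(8190)⁴·(1.92×10⁹/8.57×10¹⁰)² = 1.280×10⁵ W/m².
For an isothermal sphere T⁴ = (1−a)S/(4σ) = 5.646×10¹¹ K⁴.

T ≈ 867 K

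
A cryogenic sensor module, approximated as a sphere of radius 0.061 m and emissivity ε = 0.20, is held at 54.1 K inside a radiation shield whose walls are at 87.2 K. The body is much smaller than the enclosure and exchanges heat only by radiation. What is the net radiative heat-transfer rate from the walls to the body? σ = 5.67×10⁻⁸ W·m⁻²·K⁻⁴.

P_net ≈ 0.0261 W

For a small grey body in a large enclosure: P_net = εσA(T_body⁴ − T_wall⁴).
A = 4πr² = 0.04676 m²; T_body⁴ − T_wall⁴ = 8.566×10⁶ − 5.782×10⁷ = -4.925×10⁷ K⁴.
|P_net| = 0.20·5.67×10⁻⁸·0.04676·4.925×10⁷.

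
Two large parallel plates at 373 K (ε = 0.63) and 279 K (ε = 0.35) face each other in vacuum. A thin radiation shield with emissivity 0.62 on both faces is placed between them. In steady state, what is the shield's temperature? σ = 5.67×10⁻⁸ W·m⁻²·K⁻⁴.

In steady state the net flux on the hot side equals that on the cold side.
σ(T₁⁴−T_s⁴)/D₁ = σ(T_s⁴−T₂⁴)/D₂, with D₁ = 1/ε₁+1/ε_s−1 = 2.200, D₂ = 1/ε_s+1/ε₂−1 = 3.470.
Solve for T_s⁴: T_s⁴ = (D₂·T₁⁴ + D₁·T₂⁴)/(D₁+D₂) = 1.420×10¹⁰ K⁴.

T_s ≈ 345 K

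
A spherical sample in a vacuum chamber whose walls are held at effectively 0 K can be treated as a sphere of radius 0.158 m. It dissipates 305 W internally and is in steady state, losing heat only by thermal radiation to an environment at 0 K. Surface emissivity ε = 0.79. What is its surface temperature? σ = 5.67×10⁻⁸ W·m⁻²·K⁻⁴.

T ≈ 384 K

Steady state: internal power = radiated power, P = εσA T⁴.
Radiating area A = 4πr² = 0.3137 m².
T⁴ = P/(εσA) = 305/(0.79·5.67×10⁻⁸·0.3137) = 2.171×10¹⁰ K⁴.
T = (2.171×10¹⁰)^(1/4).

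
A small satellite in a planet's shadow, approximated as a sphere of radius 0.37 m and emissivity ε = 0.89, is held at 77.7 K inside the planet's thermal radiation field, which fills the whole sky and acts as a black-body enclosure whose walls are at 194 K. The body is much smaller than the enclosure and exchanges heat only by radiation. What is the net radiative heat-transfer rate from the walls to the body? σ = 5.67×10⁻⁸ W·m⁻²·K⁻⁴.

P_net ≈ 120 W

For a small grey body in a large enclosure: P_net = εσA(T_body⁴ − T_wall⁴).
A = 4πr² = 1.720 m²; T_body⁴ − T_wall⁴ = 3.645×10⁷ − 1.416×10⁹ = -1.380×10⁹ K⁴.
|P_net| = 0.89·5.67×10⁻⁸·1.720·1.380×10⁹.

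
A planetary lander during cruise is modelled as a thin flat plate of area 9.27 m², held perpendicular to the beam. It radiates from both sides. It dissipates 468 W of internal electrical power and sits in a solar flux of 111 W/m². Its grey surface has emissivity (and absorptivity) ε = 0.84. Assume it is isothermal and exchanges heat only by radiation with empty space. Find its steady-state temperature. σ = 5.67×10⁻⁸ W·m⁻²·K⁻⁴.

At steady state, absorbed solar power + internal power = radiated power.
Absorbed: α·S·A_cross = 0.84·111·9.270 = 864.3 W (cross-section A).
Total input = 864.3 + 468 = 1332 W.
Radiated: εσ·A_surf·T⁴ with A_surf = 2A = 18.54 m².
T⁴ = 1332/(0.84·5.67×10⁻⁸·18.54) = 1.509×10⁹ K⁴.

T ≈ 197 K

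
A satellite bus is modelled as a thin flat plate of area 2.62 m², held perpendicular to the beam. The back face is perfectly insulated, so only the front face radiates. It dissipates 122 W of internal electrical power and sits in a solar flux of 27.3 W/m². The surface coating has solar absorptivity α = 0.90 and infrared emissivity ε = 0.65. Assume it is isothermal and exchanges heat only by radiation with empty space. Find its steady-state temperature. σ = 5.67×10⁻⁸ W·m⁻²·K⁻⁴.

T ≈ 210 K

At steady state, absorbed solar power + internal power = radiated power.
Absorbed: α·S·A_cross = 0.90·27.3·2.620 = 64.37 W (cross-section A).
Total input = 64.37 + 122 = 186.4 W.
Radiated: εσ·A_surf·T⁴ with A_surf = A = 2.620 m².
T⁴ = 186.4/(0.65·5.67×10⁻⁸·2.620) = 1.930×10⁹ K⁴.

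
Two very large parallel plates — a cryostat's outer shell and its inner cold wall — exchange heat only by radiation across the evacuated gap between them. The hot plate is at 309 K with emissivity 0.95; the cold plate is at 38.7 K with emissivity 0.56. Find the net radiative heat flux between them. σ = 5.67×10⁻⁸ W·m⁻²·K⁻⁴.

For two infinite grey parallel plates, q = σ(T₁⁴ − T₂⁴)/(1/ε₁ + 1/ε₂ − 1).
T₁⁴ − T₂⁴ = 9.117×10⁹ − 2.243×10⁶ = 9.114×10⁹ K⁴.
1/ε₁ + 1/ε₂ − 1 = 1.053 + 1.786 − 1 = 1.838.
q = 5.67×10⁻⁸ × 9.114×10⁹ / 1.838.

q ≈ 281 W/m²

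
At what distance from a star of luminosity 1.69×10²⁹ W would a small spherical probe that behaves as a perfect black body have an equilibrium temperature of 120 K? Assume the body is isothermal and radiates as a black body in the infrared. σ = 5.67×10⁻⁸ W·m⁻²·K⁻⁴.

For an isothermal black-emitting sphere, (1−a)S·πr² = σ·4πr²·T⁴ ⇒ S = 4σT⁴/(1−a).
S = 4·5.67×10⁻⁸·(120)⁴/1.00 = 47.03 W/m².
Flux falls as S = L/(4πd²), so d = √(L/(4πS)) = √(1.69×10²⁹/(4π·47.03)).

d ≈ 1.69×10¹³ m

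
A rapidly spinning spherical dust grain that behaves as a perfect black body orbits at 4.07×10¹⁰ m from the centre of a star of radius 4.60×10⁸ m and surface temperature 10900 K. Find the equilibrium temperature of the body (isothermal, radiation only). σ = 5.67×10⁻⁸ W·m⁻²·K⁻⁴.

The star's surface emits σT_*⁴; at distance d the flux is S = σT_*⁴(R_*/d)².
S = 5.67×10⁻⁸·(10900)⁴·(4.60×10⁸/4.07×10¹⁰)² = 1.022×10⁵ W/m².
For an isothermal sphere T⁴ = (1−a)S/(4σ) = 4.508×10¹¹ K⁴.

T ≈ 819 K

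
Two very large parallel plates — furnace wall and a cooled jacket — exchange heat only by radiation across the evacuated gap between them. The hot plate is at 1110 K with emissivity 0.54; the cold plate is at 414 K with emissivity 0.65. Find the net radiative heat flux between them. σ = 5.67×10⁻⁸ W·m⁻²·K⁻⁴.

q ≈ 35300 W/m²

For two infinite grey parallel plates, q = σ(T₁⁴ − T₂⁴)/(1/ε₁ + 1/ε₂ − 1).
T₁⁴ − T₂⁴ = 1.518×10¹² − 2.938×10¹⁰ = 1.489×10¹² K⁴.
1/ε₁ + 1/ε₂ − 1 = 1.852 + 1.538 − 1 = 2.390.
q = 5.67×10⁻⁸ × 1.489×10¹² / 2.390.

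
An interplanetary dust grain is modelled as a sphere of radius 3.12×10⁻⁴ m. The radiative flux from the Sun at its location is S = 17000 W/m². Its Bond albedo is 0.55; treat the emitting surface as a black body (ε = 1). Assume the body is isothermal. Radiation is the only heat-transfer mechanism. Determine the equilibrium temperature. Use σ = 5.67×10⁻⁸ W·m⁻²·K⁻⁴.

At equilibrium, absorbed power = emitted power.
Absorbing cross-section = πr² = 3.058×10⁻⁷ m²; emitting surface = 4πr² = 1.223×10⁻⁶ m² (ratio 4).
(1−a)S·A_cross = εσ·A_surf·T⁴  ⇒  T⁴ = (1−a)S/(4σ).
T⁴ = 0.450·17000/(4·5.67×10⁻⁸) = 3.373×10¹⁰ K⁴.
T = (3.373×10¹⁰)^(1/4).

T ≈ 429 K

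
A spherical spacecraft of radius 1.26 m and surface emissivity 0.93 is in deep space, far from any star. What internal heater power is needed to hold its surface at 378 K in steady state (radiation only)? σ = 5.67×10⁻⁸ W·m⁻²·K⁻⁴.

P ≈ 21500 W

P = εσ·4πr²·T⁴.
4πr² = 19.95 m²; T⁴ = 2.042×10¹⁰ K⁴.
P = 0.93·5.67×10⁻⁸·19.95·2.042×10¹⁰.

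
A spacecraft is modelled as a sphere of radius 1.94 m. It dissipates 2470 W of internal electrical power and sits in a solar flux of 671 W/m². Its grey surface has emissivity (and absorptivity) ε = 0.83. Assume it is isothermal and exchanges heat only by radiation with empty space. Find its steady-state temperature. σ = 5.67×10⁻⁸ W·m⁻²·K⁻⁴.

T ≈ 253 K

At steady state, absorbed solar power + internal power = radiated power.
Absorbed: α·S·A_cross = 0.83·671·11.82 = 6585 W (cross-section πr²).
Total input = 6585 + 2470 = 9055 W.
Radiated: εσ·A_surf·T⁴ with A_surf = 4πr² = 47.29 m².
T⁴ = 9055/(0.83·5.67×10⁻⁸·47.29) = 4.068×10⁹ K⁴.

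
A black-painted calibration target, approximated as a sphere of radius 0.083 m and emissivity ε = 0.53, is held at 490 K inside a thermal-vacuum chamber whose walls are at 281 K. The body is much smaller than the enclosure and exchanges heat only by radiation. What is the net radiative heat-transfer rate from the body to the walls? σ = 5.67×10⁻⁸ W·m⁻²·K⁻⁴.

P_net ≈ 134 W

For a small grey body in a large enclosure: P_net = εσA(T_body⁴ − T_wall⁴).
A = 4πr² = 0.08657 m²; T_body⁴ − T_wall⁴ = 5.765×10¹⁰ − 6.235×10⁹ = 5.141×10¹⁰ K⁴.
|P_net| = 0.53·5.67×10⁻⁸·0.08657·5.141×10¹⁰.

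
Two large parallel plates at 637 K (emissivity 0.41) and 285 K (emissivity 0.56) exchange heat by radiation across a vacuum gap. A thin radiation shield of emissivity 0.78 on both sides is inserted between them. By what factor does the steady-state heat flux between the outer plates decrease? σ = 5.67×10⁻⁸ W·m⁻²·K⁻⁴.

Without shield: q₀ = σΔ(T⁴)/(1/ε₁+1/ε₂−1) with denominator 3.225.
With shield the two gaps are in series; the resistances add: (1/ε₁+1/ε_s−1)+(1/ε_s+1/ε₂−1) = 2.721+2.068 = 4.789.
Heat-flux ratio q₀/q = 4.789/3.225.

factor ≈ 1.49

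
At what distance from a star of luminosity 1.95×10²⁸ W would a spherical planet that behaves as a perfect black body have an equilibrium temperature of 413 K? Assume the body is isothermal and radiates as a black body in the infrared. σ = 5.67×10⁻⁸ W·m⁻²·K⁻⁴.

For an isothermal black-emitting sphere, (1−a)S·πr² = σ·4πr²·T⁴ ⇒ S = 4σT⁴/(1−a).
S = 4·5.67×10⁻⁸·(413)⁴/1.00 = 6598 W/m².
Flux falls as S = L/(4πd²), so d = √(L/(4πS)) = √(1.95×10²⁸/(4π·6598)).

d ≈ 4.85×10¹¹ m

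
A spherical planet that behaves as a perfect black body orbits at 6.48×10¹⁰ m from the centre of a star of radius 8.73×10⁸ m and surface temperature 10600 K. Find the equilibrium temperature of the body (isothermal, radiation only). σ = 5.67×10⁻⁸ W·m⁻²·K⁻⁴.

T ≈ 870 K

The star's surface emits σT_*⁴; at distance d the flux is S = σT_*⁴(R_*/d)².
S = 5.67×10⁻⁸·(10600)⁴·(8.73×10⁸/6.48×10¹⁰)² = 1.299×10⁵ W/m².
For an isothermal sphere T⁴ = (1−a)S/(4σ) = 5.729×10¹¹ K⁴.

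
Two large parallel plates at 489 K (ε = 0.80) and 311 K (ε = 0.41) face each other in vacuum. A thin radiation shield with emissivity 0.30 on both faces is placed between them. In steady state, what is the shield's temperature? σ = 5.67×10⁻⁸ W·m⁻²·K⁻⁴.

In steady state the net flux on the hot side equals that on the cold side.
σ(T₁⁴−T_s⁴)/D₁ = σ(T_s⁴−T₂⁴)/D₂, with D₁ = 1/ε₁+1/ε_s−1 = 3.583, D₂ = 1/ε_s+1/ε₂−1 = 4.772.
Solve for T_s⁴: T_s⁴ = (D₂·T₁⁴ + D₁·T₂⁴)/(D₁+D₂) = 3.667×10¹⁰ K⁴.

T_s ≈ 438 K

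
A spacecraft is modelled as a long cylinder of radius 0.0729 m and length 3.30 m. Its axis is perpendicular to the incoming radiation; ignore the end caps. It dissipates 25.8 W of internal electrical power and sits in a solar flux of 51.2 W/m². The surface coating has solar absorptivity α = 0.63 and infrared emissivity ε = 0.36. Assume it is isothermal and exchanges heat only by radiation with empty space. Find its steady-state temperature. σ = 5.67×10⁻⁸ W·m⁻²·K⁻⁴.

At steady state, absorbed solar power + internal power = radiated power.
Absorbed: α·S·A_cross = 0.63·51.2·0.4811 = 15.52 W (cross-section 2rL).
Total input = 15.52 + 25.8 = 41.32 W.
Radiated: εσ·A_surf·T⁴ with A_surf = 2πrL = 1.512 m².
T⁴ = 41.32/(0.36·5.67×10⁻⁸·1.512) = 1.339×10⁹ K⁴.

T ≈ 191 K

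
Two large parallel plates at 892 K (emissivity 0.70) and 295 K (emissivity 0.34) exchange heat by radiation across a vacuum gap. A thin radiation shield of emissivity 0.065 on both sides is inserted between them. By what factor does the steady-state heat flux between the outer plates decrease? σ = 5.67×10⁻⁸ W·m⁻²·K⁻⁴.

factor ≈ 9.83

Without shield: q₀ = σΔ(T⁴)/(1/ε₁+1/ε₂−1) with denominator 3.370.
With shield the two gaps are in series; the resistances add: (1/ε₁+1/ε_s−1)+(1/ε_s+1/ε₂−1) = 15.81+17.33 = 33.14.
Heat-flux ratio q₀/q = 33.14/3.370.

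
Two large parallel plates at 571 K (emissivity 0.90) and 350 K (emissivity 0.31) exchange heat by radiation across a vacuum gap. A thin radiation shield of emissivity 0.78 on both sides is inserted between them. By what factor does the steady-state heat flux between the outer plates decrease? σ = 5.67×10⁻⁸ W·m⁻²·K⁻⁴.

Without shield: q₀ = σΔ(T⁴)/(1/ε₁+1/ε₂−1) with denominator 3.337.
With shield the two gaps are in series; the resistances add: (1/ε₁+1/ε_s−1)+(1/ε_s+1/ε₂−1) = 1.393+3.508 = 4.901.
Heat-flux ratio q₀/q = 4.901/3.337.

factor ≈ 1.47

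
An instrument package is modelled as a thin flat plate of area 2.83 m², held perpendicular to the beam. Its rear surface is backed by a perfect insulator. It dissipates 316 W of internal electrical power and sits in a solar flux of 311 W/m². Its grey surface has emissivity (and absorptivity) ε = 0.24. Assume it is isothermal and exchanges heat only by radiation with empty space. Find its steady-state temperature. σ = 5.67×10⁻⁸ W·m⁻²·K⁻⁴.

At steady state, absorbed solar power + internal power = radiated power.
Absorbed: α·S·A_cross = 0.24·311·2.830 = 211.2 W (cross-section A).
Total input = 211.2 + 316 = 527.2 W.
Radiated: εσ·A_surf·T⁴ with A_surf = A = 2.830 m².
T⁴ = 527.2/(0.24·5.67×10⁻⁸·2.830) = 1.369×10¹⁰ K⁴.

T ≈ 342 K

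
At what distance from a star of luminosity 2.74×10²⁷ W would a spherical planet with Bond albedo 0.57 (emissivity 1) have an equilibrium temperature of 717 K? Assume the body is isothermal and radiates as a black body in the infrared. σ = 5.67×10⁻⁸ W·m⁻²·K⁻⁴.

d ≈ 3.95×10¹⁰ m

For an isothermal black-emitting sphere, (1−a)S·πr² = σ·4πr²·T⁴ ⇒ S = 4σT⁴/(1−a).
S = 4·5.67×10⁻⁸·(717)⁴/0.430 = 1.394×10⁵ W/m².
Flux falls as S = L/(4πd²), so d = √(L/(4πS)) = √(2.74×10²⁷/(4π·1.394×10⁵)).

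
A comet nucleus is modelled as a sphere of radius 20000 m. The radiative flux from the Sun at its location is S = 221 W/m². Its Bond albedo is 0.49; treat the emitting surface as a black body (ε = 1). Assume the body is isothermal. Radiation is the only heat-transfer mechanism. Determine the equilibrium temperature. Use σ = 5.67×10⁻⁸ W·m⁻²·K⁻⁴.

T ≈ 149 K

At equilibrium, absorbed power = emitted power.
Absorbing cross-section = πr² = 1.257×10⁹ m²; emitting surface = 4πr² = 5.027×10⁹ m² (ratio 4).
(1−a)S·A_cross = εσ·A_surf·T⁴  ⇒  T⁴ = (1−a)S/(4σ).
T⁴ = 0.510·221/(4·5.67×10⁻⁸) = 4.970×10⁸ K⁴.
T = (4.970×10⁸)^(1/4).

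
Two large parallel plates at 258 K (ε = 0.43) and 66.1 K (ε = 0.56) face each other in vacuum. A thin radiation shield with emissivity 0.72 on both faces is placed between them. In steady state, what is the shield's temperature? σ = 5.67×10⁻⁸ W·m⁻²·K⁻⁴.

In steady state the net flux on the hot side equals that on the cold side.
σ(T₁⁴−T_s⁴)/D₁ = σ(T_s⁴−T₂⁴)/D₂, with D₁ = 1/ε₁+1/ε_s−1 = 2.714, D₂ = 1/ε_s+1/ε₂−1 = 2.175.
Solve for T_s⁴: T_s⁴ = (D₂·T₁⁴ + D₁·T₂⁴)/(D₁+D₂) = 1.981×10⁹ K⁴.

T_s ≈ 211 K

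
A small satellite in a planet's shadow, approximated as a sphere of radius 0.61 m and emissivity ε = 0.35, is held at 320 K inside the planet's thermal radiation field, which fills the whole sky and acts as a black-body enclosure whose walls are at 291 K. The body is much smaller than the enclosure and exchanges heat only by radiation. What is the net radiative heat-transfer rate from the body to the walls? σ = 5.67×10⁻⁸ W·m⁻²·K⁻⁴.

For a small grey body in a large enclosure: P_net = εσA(T_body⁴ − T_wall⁴).
A = 4πr² = 4.676 m²; T_body⁴ − T_wall⁴ = 1.049×10¹⁰ − 7.171×10⁹ = 3.315×10⁹ K⁴.
|P_net| = 0.35·5.67×10⁻⁸·4.676·3.315×10⁹.

P_net ≈ 308 W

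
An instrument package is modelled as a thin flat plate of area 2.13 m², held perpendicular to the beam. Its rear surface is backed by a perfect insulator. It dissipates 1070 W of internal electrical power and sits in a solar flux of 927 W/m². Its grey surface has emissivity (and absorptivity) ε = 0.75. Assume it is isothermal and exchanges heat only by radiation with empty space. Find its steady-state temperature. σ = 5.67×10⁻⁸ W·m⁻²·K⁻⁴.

T ≈ 410 K

At steady state, absorbed solar power + internal power = radiated power.
Absorbed: α·S·A_cross = 0.75·927·2.130 = 1481 W (cross-section A).
Total input = 1481 + 1070 = 2551 W.
Radiated: εσ·A_surf·T⁴ with A_surf = A = 2.130 m².
T⁴ = 2551/(0.75·5.67×10⁻⁸·2.130) = 2.816×10¹⁰ K⁴.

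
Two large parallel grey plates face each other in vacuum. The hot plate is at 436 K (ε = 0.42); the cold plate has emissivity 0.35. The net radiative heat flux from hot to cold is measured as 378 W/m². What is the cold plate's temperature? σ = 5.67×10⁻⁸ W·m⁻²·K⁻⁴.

q = σ(T₁⁴ − T₂⁴)/(1/ε₁ + 1/ε₂ − 1); denominator = 4.238.
T₂⁴ = T₁⁴ − q·(1/ε₁+1/ε₂−1)/σ = 3.614×10¹⁰ − 378·4.238/5.67×10⁻⁸
    = 7.883×10⁹ K⁴.

T₂ ≈ 298 K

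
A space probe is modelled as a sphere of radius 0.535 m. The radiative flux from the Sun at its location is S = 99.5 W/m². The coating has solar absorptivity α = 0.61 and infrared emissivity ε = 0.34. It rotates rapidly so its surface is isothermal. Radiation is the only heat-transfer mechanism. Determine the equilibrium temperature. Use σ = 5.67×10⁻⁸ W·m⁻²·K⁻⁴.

At equilibrium, absorbed power = emitted power.
Absorbing cross-section = πr² = 0.8992 m²; emitting surface = 4πr² = 3.597 m² (ratio 4).
αS·A_cross = εσ·A_surf·T⁴  ⇒  T⁴ = αS/(ε·4σ).
T⁴ = 0.610·99.5/(0.34·4·5.67×10⁻⁸) = 7.871×10⁸ K⁴.
T = (7.871×10⁸)^(1/4).

T ≈ 167 K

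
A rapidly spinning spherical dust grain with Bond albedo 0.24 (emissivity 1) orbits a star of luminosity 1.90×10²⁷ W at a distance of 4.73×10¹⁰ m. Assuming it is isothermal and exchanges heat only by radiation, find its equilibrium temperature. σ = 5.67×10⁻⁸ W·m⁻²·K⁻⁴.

T ≈ 690 K

First find the stellar flux at distance d: S = L/(4πd²) = 1.90×10²⁷/(4π·(4.73×10¹⁰)²) = 67580 W/m².
For an isothermal sphere, absorbed (1−a)S·πr² = emitted σ·4πr²·T⁴, so T⁴ = (1−a)S/(4σ).
T⁴ = 0.760·67580/(4·5.67×10⁻⁸) = 2.265×10¹¹ K⁴.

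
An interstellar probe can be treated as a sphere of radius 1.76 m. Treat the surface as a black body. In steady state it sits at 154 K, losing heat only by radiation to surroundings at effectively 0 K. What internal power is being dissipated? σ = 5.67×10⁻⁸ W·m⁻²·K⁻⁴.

Steady state: P = εσA T⁴.
A = 4πr² = 38.93 m²; T⁴ = (154)⁴ = 5.624×10⁸ K⁴.
P = 1.0 × 5.67×10⁻⁸ × 38.93 × 5.624×10⁸.

P ≈ 1240 W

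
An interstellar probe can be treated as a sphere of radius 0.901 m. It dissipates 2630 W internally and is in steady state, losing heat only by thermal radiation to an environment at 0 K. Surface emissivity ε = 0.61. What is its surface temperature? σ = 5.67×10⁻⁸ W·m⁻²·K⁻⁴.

Steady state: internal power = radiated power, P = εσA T⁴.
Radiating area A = 4πr² = 10.20 m².
T⁴ = P/(εσA) = 2630/(0.61·5.67×10⁻⁸·10.20) = 7.454×10⁹ K⁴.
T = (7.454×10⁹)^(1/4).

T ≈ 294 K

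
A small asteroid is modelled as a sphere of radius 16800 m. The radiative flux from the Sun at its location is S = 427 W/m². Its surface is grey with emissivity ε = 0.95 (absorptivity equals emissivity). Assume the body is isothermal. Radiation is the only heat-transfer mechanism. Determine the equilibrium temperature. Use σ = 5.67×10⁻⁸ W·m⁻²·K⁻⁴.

T ≈ 208 K

At equilibrium, absorbed power = emitted power.
Absorbing cross-section = πr² = 8.867×10⁸ m²; emitting surface = 4πr² = 3.547×10⁹ m² (ratio 4).
εS·A_cross = εσ·A_surf·T⁴  ⇒  T⁴ = S/(4σ)   (ε cancels).
T⁴ = 427/(4·5.67×10⁻⁸) = 1.883×10⁹ K⁴.
T = (1.883×10⁹)^(1/4).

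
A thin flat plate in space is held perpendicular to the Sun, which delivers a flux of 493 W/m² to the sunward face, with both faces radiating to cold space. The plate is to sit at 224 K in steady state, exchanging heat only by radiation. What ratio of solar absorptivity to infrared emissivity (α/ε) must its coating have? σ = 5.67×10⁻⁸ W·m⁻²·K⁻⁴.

α/ε ≈ 0.579

Balance: αS·A = εσ·2A·T⁴ ⇒ α/ε = 2σT⁴/S.
α/ε = 2·5.67×10⁻⁸·(224)⁴/493 = 2·5.67×10⁻⁸·2.518×10⁹/493.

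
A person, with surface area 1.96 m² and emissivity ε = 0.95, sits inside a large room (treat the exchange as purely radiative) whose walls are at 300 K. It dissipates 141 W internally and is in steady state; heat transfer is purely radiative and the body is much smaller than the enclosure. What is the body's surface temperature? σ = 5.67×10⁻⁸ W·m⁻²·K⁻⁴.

For a small grey body in a large enclosure, net radiated power = εσA(T⁴ − T_w⁴).
Steady state: P = εσA(T⁴ − T_w⁴) with A = 1.96 m².
T⁴ = P/(εσA) + T_w⁴ = 141/(0.95·5.67×10⁻⁸·1.960) + (300)⁴
    = 1.336×10⁹ + 8.100×10⁹ = 9.436×10⁹ K⁴.

T ≈ 312 K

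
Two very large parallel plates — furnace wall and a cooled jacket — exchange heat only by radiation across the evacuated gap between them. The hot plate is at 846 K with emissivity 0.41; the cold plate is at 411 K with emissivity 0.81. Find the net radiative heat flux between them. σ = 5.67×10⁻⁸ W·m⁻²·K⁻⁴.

q ≈ 10300 W/m²

For two infinite grey parallel plates, q = σ(T₁⁴ − T₂⁴)/(1/ε₁ + 1/ε₂ − 1).
T₁⁴ − T₂⁴ = 5.122×10¹¹ − 2.853×10¹⁰ = 4.837×10¹¹ K⁴.
1/ε₁ + 1/ε₂ − 1 = 2.439 + 1.235 − 1 = 2.674.
q = 5.67×10⁻⁸ × 4.837×10¹¹ / 2.674.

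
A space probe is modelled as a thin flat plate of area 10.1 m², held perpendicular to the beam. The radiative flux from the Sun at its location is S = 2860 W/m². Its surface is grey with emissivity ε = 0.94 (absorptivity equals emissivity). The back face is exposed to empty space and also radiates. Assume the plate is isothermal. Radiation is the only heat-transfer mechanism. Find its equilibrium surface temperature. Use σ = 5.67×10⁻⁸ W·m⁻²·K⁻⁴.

T ≈ 399 K

At equilibrium, absorbed power = emitted power.
Absorbing cross-section = A = 10.10 m²; emitting surface = 2A = 20.20 m² (ratio 2).
εS·A_cross = εσ·A_surf·T⁴  ⇒  T⁴ = S/(2σ)   (ε cancels).
T⁴ = 2860/(2·5.67×10⁻⁸) = 2.522×10¹⁰ K⁴.
T = (2.522×10¹⁰)^(1/4).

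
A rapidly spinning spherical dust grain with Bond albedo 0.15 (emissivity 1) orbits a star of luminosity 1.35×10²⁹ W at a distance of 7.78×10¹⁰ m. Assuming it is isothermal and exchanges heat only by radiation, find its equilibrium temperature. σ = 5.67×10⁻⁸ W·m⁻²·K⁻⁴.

First find the stellar flux at distance d: S = L/(4πd²) = 1.35×10²⁹/(4π·(7.78×10¹⁰)²) = 1.775×10⁶ W/m².
For an isothermal sphere, absorbed (1−a)S·πr² = emitted σ·4πr²·T⁴, so T⁴ = (1−a)S/(4σ).
T⁴ = 0.850·1.775×10⁶/(4·5.67×10⁻⁸) = 6.652×10¹² K⁴.

T ≈ 1610 K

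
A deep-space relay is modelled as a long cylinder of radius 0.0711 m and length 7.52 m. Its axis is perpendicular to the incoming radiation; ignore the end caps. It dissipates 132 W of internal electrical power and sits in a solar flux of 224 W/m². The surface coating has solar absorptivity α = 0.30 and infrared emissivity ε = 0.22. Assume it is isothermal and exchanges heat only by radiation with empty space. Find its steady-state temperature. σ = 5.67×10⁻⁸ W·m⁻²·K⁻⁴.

At steady state, absorbed solar power + internal power = radiated power.
Absorbed: α·S·A_cross = 0.30·224·1.069 = 71.86 W (cross-section 2rL).
Total input = 71.86 + 132 = 203.9 W.
Radiated: εσ·A_surf·T⁴ with A_surf = 2πrL = 3.359 m².
T⁴ = 203.9/(0.22·5.67×10⁻⁸·3.359) = 4.865×10⁹ K⁴.

T ≈ 264 K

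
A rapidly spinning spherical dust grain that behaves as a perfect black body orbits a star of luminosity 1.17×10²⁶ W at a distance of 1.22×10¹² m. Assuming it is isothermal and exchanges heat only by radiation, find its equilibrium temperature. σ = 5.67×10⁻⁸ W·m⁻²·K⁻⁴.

T ≈ 72.5 K

First find the stellar flux at distance d: S = L/(4πd²) = 1.17×10²⁶/(4π·(1.22×10¹²)²) = 6.255 W/m².
For an isothermal sphere, absorbed (1−a)S·πr² = emitted σ·4πr²·T⁴, so T⁴ = (1−a)S/(4σ).
T⁴ = 1.00·6.255/(4·5.67×10⁻⁸) = 2.758×10⁷ K⁴.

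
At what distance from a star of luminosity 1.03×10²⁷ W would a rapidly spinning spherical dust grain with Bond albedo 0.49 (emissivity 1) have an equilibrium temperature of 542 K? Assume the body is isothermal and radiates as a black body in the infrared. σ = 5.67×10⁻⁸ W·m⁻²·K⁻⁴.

For an isothermal black-emitting sphere, (1−a)S·πr² = σ·4πr²·T⁴ ⇒ S = 4σT⁴/(1−a).
S = 4·5.67×10⁻⁸·(542)⁴/0.510 = 38380 W/m².
Flux falls as S = L/(4πd²), so d = √(L/(4πS)) = √(1.03×10²⁷/(4π·38380)).

d ≈ 4.62×10¹⁰ m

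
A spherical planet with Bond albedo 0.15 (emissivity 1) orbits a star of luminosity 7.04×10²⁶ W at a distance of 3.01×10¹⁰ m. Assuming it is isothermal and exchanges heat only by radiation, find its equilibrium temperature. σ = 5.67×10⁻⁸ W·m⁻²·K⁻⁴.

T ≈ 694 K

First find the stellar flux at distance d: S = L/(4πd²) = 7.04×10²⁶/(4π·(3.01×10¹⁰)²) = 61830 W/m².
For an isothermal sphere, absorbed (1−a)S·πr² = emitted σ·4πr²·T⁴, so T⁴ = (1−a)S/(4σ).
T⁴ = 0.850·61830/(4·5.67×10⁻⁸) = 2.317×10¹¹ K⁴.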